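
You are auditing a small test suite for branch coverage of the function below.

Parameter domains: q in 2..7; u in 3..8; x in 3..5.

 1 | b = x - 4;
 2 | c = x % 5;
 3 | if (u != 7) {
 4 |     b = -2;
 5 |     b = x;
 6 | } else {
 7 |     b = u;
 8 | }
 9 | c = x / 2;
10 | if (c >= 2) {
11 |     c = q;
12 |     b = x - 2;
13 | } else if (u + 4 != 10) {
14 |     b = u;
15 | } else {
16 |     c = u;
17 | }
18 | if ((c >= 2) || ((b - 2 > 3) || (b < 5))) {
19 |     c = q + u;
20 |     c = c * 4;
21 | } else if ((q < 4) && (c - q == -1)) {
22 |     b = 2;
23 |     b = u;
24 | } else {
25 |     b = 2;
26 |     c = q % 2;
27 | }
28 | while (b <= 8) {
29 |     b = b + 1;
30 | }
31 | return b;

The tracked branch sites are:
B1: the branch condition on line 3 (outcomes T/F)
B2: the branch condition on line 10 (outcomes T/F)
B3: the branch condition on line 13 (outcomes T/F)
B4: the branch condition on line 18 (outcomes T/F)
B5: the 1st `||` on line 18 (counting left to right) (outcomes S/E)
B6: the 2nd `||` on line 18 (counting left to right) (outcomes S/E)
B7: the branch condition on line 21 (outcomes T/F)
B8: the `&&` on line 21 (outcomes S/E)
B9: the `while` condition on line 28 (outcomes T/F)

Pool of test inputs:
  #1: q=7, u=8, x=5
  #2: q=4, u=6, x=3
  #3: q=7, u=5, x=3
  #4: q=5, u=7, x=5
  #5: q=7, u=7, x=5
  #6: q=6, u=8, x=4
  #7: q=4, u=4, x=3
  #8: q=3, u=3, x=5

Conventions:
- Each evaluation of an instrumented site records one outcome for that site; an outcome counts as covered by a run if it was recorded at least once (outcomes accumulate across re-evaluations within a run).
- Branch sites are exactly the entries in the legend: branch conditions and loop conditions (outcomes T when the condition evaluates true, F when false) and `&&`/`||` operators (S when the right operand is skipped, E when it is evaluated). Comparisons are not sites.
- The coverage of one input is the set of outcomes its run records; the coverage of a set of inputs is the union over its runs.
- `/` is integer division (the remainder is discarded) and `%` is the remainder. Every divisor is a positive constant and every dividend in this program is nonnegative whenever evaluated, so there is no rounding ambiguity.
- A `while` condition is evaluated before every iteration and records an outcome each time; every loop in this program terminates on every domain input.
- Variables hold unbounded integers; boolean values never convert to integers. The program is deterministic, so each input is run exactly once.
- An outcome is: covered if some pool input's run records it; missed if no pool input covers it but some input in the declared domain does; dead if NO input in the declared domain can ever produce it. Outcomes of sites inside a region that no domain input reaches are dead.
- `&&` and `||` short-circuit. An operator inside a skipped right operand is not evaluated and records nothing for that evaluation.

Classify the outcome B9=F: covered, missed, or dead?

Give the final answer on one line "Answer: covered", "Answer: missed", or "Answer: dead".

B9=F is recorded by pool input(s) 1, 2, 3, 4, 5, 6, 7, 8 -> covered

Answer: covered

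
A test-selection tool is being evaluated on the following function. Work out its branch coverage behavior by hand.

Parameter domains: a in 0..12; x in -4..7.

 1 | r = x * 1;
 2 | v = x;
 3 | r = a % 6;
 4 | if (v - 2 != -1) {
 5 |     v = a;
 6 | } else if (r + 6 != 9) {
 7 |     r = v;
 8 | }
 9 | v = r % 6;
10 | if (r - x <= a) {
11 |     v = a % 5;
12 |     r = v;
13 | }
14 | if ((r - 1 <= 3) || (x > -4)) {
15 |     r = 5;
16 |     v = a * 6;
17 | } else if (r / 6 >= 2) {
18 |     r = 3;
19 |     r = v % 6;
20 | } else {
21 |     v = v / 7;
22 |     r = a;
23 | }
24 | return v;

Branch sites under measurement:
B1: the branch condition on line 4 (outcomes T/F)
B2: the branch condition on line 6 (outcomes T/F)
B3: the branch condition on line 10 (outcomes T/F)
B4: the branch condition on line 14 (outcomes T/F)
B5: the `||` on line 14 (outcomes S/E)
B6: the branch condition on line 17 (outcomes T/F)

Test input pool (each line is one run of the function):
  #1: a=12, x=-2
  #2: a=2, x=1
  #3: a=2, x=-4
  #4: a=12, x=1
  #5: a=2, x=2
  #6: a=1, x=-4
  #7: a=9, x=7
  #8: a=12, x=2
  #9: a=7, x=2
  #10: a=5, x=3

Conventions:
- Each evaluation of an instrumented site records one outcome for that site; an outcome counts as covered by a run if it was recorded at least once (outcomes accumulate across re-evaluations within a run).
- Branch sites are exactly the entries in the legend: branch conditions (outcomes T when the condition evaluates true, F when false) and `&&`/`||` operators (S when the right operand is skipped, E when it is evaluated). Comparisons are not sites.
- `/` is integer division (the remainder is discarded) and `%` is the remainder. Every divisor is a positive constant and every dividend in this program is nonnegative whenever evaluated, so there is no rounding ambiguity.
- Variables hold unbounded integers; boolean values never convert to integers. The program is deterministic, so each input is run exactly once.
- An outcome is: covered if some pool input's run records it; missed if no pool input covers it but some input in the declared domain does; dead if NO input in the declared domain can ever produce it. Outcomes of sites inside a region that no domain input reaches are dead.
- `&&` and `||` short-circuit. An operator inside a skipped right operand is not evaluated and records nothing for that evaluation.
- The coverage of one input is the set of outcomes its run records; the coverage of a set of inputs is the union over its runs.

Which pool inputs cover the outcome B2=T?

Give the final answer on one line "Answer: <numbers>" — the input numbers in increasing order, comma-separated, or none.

input #1 (a=12, x=-2): does not record B2=T
input #2 (a=2, x=1): records B2=T
input #3 (a=2, x=-4): does not record B2=T
input #4 (a=12, x=1): records B2=T
input #5 (a=2, x=2): does not record B2=T
input #6 (a=1, x=-4): does not record B2=T
input #7 (a=9, x=7): does not record B2=T
input #8 (a=12, x=2): does not record B2=T
input #9 (a=7, x=2): does not record B2=T
input #10 (a=5, x=3): does not record B2=T

Answer: 2, 4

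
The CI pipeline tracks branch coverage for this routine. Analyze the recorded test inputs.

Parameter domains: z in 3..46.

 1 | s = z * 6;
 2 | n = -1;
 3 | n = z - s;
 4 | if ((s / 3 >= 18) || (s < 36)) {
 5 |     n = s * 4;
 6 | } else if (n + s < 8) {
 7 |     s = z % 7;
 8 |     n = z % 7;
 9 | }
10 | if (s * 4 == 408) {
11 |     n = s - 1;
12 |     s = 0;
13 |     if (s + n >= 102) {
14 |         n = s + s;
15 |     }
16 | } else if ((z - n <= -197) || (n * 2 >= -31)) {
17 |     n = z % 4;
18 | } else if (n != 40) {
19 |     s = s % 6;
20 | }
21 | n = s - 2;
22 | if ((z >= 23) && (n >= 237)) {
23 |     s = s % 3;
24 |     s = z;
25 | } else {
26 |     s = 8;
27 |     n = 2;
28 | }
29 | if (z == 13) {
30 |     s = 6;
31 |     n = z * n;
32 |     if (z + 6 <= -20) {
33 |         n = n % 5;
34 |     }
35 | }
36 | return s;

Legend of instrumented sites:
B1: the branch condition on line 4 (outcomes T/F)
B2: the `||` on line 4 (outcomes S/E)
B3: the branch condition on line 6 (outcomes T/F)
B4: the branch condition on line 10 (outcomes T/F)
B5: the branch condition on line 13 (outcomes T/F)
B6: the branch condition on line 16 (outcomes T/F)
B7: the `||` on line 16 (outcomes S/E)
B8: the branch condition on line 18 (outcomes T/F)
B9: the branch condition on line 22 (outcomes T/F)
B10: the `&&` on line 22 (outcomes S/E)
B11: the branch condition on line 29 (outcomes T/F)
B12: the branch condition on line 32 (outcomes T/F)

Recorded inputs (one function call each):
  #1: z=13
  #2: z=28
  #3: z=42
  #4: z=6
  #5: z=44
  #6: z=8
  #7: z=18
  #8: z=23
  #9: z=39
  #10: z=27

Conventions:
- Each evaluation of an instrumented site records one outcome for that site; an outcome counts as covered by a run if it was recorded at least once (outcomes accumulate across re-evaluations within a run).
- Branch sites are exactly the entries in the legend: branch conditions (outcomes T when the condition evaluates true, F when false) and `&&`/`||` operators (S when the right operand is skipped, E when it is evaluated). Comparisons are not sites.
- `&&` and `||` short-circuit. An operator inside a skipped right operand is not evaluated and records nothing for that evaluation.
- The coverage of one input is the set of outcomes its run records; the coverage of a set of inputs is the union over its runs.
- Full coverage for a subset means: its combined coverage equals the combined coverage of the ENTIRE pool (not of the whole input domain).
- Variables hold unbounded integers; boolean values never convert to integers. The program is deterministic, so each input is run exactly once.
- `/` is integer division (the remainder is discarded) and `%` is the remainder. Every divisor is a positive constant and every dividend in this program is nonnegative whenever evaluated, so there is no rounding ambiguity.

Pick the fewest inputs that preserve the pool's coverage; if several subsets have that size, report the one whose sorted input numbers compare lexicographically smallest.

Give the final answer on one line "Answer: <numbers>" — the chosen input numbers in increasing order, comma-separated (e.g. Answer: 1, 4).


run #1 (z=13) runs B2->S, B1->T, B4->F, B7->S, B6->T, B10->S, B9->F, B11->T, B12->F; records B1=T, B2=S, B4=F, B6=T, B7=S, B9=F, B10=S, B11=T, B12=F
run #2 (z=28) runs B2->S, B1->T, B4->F, B7->S, B6->T, B10->E, B9->F, B11->F; records B1=T, B2=S, B4=F, B6=T, B7=S, B9=F, B10=E, B11=F
run #3 (z=42) runs B2->S, B1->T, B4->F, B7->S, B6->T, B10->E, B9->T, B11->F; records B1=T, B2=S, B4=F, B6=T, B7=S, B9=T, B10=E, B11=F
run #4 (z=6) runs B2->E, B1->F, B3->T, B4->F, B7->E, B6->T, B10->S, B9->F, B11->F; records B1=F, B2=E, B3=T, B4=F, B6=T, B7=E, B9=F, B10=S, B11=F
run #5 (z=44) runs B2->S, B1->T, B4->F, B7->S, B6->T, B10->E, B9->T, B11->F; records B1=T, B2=S, B4=F, B6=T, B7=S, B9=T, B10=E, B11=F
run #6 (z=8) runs B2->E, B1->F, B3->F, B4->F, B7->E, B6->F, B8->T, B10->S, B9->F, B11->F; records B1=F, B2=E, B3=F, B4=F, B6=F, B7=E, B8=T, B9=F, B10=S, B11=F
run #7 (z=18) runs B2->S, B1->T, B4->F, B7->S, B6->T, B10->S, B9->F, B11->F; records B1=T, B2=S, B4=F, B6=T, B7=S, B9=F, B10=S, B11=F
run #8 (z=23) runs B2->S, B1->T, B4->F, B7->S, B6->T, B10->E, B9->F, B11->F; records B1=T, B2=S, B4=F, B6=T, B7=S, B9=F, B10=E, B11=F
run #9 (z=39) runs B2->S, B1->T, B4->F, B7->S, B6->T, B10->E, B9->F, B11->F; records B1=T, B2=S, B4=F, B6=T, B7=S, B9=F, B10=E, B11=F
run #10 (z=27) runs B2->S, B1->T, B4->F, B7->S, B6->T, B10->E, B9->F, B11->F; records B1=T, B2=S, B4=F, B6=T, B7=S, B9=F, B10=E, B11=F
together the pool reaches 19 outcomes: B1=T, B1=F, B2=S, B2=E, B3=T, B3=F, B4=F, B6=T, B6=F, B7=S, B7=E, B8=T, B9=T, B9=F, B10=S, B10=E, B11=T, B11=F, B12=F
size 1 is not enough: best union over all size-1 subsets is 10/19
size 2 is not enough: best union over all size-2 subsets is 16/19
size 3 is not enough: best union over all size-3 subsets is 18/19
size 4: inputs {1, 3, 4, 6} cover all 19 outcomes, and no lexicographically smaller subset of this size does
Answer: 1, 3, 4, 6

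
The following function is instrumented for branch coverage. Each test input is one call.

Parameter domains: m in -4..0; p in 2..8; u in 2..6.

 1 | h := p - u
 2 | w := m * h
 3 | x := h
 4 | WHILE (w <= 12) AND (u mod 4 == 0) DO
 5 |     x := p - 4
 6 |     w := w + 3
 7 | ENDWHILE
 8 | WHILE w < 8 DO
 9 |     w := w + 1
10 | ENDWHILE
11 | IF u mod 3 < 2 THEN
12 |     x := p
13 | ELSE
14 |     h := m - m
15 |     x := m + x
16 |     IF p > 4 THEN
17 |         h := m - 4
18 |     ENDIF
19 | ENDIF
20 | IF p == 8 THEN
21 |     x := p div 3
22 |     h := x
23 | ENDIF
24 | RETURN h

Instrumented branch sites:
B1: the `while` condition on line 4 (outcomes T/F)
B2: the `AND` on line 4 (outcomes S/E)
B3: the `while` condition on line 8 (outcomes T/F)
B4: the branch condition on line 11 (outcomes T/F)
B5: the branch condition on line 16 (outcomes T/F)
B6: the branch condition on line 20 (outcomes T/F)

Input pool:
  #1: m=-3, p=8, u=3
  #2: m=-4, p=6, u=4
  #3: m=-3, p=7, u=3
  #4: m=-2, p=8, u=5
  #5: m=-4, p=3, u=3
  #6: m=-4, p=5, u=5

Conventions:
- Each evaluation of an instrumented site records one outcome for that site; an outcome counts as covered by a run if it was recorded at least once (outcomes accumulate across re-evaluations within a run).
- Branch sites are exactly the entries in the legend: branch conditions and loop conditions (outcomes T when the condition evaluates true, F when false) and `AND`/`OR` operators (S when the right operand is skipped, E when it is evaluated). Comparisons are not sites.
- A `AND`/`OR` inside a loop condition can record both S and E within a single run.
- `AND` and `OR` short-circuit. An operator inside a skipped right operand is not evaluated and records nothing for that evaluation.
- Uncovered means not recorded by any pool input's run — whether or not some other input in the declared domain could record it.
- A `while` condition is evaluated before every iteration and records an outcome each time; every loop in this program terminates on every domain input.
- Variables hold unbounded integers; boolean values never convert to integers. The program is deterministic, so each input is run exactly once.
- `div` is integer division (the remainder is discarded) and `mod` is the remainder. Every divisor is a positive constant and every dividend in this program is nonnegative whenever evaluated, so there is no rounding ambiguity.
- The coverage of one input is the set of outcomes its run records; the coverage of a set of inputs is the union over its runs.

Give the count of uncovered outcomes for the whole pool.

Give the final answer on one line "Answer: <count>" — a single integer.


test 1 (m=-3, p=8, u=3) hits B1=F, B2=E, B3=T, B3=F, B4=T, B6=T
test 2 (m=-4, p=6, u=4) hits B1=T, B1=F, B2=S, B2=E, B3=F, B4=T, B6=F
test 3 (m=-3, p=7, u=3) hits B1=F, B2=E, B3=T, B3=F, B4=T, B6=F
test 4 (m=-2, p=8, u=5) hits B1=F, B2=E, B3=T, B3=F, B4=F, B5=T, B6=T
test 5 (m=-4, p=3, u=3) hits B1=F, B2=E, B3=T, B3=F, B4=T, B6=F
test 6 (m=-4, p=5, u=5) hits B1=F, B2=E, B3=T, B3=F, B4=F, B5=T, B6=F
union over the pool: B1=T, B1=F, B2=S, B2=E, B3=T, B3=F, B4=T, B4=F, B5=T, B6=T, B6=F
uncovered (1 of 12): B5=F
Answer: 1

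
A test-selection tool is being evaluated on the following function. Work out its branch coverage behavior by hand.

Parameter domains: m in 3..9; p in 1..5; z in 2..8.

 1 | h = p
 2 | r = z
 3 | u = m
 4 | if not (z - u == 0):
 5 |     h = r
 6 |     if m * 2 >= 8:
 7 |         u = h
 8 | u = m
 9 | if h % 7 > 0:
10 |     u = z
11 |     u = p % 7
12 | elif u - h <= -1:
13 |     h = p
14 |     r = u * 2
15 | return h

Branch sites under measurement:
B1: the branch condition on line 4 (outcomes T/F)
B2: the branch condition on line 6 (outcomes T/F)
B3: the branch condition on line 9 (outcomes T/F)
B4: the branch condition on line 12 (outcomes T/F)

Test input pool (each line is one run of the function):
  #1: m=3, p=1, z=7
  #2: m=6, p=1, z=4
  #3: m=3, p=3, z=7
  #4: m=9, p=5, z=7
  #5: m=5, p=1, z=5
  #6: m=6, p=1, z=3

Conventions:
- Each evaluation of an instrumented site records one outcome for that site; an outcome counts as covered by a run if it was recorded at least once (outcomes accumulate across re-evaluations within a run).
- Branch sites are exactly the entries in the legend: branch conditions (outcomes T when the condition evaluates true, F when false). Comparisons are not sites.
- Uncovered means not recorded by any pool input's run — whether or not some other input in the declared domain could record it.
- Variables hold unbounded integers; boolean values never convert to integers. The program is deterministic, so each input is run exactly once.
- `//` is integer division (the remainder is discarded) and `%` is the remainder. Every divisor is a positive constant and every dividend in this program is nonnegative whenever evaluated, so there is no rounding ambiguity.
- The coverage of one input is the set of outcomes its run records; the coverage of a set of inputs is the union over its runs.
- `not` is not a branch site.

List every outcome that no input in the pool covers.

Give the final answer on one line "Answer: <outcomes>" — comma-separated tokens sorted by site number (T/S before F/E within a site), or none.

test 1 (m=3, p=1, z=7) fires B1->T, B2->F, B3->F, B4->T; hits B1=T, B2=F, B3=F, B4=T
test 2 (m=6, p=1, z=4) fires B1->T, B2->T, B3->T; hits B1=T, B2=T, B3=T
test 3 (m=3, p=3, z=7) fires B1->T, B2->F, B3->F, B4->T; hits B1=T, B2=F, B3=F, B4=T
test 4 (m=9, p=5, z=7) fires B1->T, B2->T, B3->F, B4->F; hits B1=T, B2=T, B3=F, B4=F
test 5 (m=5, p=1, z=5) fires B1->F, B3->T; hits B1=F, B3=T
test 6 (m=6, p=1, z=3) fires B1->T, B2->T, B3->T; hits B1=T, B2=T, B3=T
union over the pool: B1=T, B1=F, B2=T, B2=F, B3=T, B3=F, B4=T, B4=F
uncovered (0 of 8): none

Answer: none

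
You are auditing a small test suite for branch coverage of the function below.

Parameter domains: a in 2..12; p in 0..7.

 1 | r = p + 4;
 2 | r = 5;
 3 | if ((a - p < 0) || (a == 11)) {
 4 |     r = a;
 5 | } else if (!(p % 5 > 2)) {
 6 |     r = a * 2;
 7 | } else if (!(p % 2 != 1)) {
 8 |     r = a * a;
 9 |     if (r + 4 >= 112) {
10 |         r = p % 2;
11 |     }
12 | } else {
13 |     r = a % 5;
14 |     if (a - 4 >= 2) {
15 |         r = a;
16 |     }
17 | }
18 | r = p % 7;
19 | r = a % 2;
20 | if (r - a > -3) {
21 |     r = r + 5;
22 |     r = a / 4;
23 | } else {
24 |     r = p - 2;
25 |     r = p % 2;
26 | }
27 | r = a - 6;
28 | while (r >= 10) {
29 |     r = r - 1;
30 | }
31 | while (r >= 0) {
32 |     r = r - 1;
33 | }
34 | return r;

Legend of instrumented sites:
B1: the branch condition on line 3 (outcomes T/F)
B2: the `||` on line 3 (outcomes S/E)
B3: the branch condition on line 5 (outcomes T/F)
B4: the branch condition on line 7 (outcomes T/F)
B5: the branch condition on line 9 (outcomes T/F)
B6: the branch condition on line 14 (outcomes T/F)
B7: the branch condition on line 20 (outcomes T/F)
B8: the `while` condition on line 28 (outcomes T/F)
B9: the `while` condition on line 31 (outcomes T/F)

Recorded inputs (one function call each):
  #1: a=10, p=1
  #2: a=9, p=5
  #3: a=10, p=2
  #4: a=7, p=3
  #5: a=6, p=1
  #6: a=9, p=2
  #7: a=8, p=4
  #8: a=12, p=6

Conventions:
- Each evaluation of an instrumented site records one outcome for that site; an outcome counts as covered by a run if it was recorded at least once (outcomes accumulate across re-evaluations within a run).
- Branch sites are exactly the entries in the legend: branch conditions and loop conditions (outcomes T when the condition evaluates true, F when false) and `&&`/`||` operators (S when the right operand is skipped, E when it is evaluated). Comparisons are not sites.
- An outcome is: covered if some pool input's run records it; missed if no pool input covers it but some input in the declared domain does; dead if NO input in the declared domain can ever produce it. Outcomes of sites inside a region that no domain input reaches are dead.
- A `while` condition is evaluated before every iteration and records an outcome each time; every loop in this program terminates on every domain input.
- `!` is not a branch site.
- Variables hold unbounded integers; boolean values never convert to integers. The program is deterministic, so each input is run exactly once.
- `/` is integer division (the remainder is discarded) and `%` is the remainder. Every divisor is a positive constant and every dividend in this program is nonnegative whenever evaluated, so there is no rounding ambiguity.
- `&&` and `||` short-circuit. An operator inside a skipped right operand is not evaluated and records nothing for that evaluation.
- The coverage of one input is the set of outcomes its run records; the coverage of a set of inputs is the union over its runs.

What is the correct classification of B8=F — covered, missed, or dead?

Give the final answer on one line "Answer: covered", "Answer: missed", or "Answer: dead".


B8=F is recorded by pool input(s) 1, 2, 3, 4, 5, 6, 7, 8 -> covered
Answer: covered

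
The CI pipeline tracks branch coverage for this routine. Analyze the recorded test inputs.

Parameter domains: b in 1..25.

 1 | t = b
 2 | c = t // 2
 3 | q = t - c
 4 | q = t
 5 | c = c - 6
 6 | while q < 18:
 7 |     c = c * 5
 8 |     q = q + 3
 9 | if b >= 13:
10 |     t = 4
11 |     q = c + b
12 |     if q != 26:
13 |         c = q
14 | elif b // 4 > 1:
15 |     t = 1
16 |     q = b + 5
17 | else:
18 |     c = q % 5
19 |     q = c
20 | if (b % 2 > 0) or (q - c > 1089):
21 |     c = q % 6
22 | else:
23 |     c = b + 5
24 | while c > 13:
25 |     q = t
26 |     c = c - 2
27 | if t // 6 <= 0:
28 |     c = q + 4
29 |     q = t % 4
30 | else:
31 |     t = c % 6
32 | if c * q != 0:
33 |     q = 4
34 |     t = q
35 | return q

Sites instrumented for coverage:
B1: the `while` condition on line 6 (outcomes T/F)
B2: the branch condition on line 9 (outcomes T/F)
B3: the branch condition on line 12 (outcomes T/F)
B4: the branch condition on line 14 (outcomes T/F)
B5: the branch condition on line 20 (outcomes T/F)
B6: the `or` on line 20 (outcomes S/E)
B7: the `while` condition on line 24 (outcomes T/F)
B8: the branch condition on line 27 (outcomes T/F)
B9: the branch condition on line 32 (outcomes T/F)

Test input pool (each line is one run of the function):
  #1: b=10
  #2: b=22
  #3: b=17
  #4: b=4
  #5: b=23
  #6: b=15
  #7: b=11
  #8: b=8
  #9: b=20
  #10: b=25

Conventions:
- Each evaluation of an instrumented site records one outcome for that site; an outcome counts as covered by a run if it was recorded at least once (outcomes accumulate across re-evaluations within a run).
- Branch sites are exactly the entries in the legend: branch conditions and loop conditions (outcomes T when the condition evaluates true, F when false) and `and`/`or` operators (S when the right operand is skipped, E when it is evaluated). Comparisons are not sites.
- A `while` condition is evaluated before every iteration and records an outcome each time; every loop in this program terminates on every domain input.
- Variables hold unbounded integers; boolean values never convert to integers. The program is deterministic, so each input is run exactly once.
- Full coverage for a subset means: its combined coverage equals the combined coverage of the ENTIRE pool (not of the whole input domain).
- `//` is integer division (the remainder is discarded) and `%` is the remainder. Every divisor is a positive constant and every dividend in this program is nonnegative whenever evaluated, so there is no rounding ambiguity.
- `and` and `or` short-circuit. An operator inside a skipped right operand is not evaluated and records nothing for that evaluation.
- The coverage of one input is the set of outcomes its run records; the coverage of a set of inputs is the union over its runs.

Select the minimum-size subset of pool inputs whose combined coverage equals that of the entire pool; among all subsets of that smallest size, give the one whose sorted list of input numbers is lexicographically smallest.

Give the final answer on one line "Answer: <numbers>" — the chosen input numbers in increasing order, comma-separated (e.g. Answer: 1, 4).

#1 (b=10) -> B1->T, B1->T, B1->T, B1->F, B2->F, B4->T, B6->E, B5->F, B7->T, B7->F, B8->T, B9->T; covered: B1=T, B1=F, B2=F, B4=T, B5=F, B6=E, B7=T, B7=F, B8=T, B9=T
#2 (b=22) -> B1->F, B2->T, B3->T, B6->E, B5->F, B7->T, B7->T, B7->T, B7->T, B7->T, B7->T, B7->T, B7->F, B8->T, ...; covered: B1=F, B2=T, B3=T, B5=F, B6=E, B7=T, B7=F, B8=T, B9=F
#3 (b=17) -> B1->T, B1->F, B2->T, B3->T, B6->S, B5->T, B7->F, B8->T, B9->F; covered: B1=T, B1=F, B2=T, B3=T, B5=T, B6=S, B7=F, B8=T, B9=F
#4 (b=4) -> B1->T, B1->T, B1->T, B1->T, B1->T, B1->F, B2->F, B4->F, B6->E, B5->F, B7->F, B8->T, B9->F; covered: B1=T, B1=F, B2=F, B4=F, B5=F, B6=E, B7=F, B8=T, B9=F
#5 (b=23) -> B1->F, B2->T, B3->T, B6->S, B5->T, B7->F, B8->T, B9->F; covered: B1=F, B2=T, B3=T, B5=T, B6=S, B7=F, B8=T, B9=F
#6 (b=15) -> B1->T, B1->F, B2->T, B3->T, B6->S, B5->T, B7->F, B8->T, B9->F; covered: B1=T, B1=F, B2=T, B3=T, B5=T, B6=S, B7=F, B8=T, B9=F
#7 (b=11) -> B1->T, B1->T, B1->T, B1->F, B2->F, B4->T, B6->S, B5->T, B7->F, B8->T, B9->T; covered: B1=T, B1=F, B2=F, B4=T, B5=T, B6=S, B7=F, B8=T, B9=T
#8 (b=8) -> B1->T, B1->T, B1->T, B1->T, B1->F, B2->F, B4->T, B6->E, B5->T, B7->F, B8->T, B9->T; covered: B1=T, B1=F, B2=F, B4=T, B5=T, B6=E, B7=F, B8=T, B9=T
#9 (b=20) -> B1->F, B2->T, B3->T, B6->E, B5->F, B7->T, B7->T, B7->T, B7->T, B7->T, B7->T, B7->F, B8->T, B9->F; covered: B1=F, B2=T, B3=T, B5=F, B6=E, B7=T, B7=F, B8=T, B9=F
#10 (b=25) -> B1->F, B2->T, B3->T, B6->S, B5->T, B7->F, B8->T, B9->F; covered: B1=F, B2=T, B3=T, B5=T, B6=S, B7=F, B8=T, B9=F
together the pool reaches 16 outcomes: B1=T, B1=F, B2=T, B2=F, B3=T, B4=T, B4=F, B5=T, B5=F, B6=S, B6=E, B7=T, B7=F, B8=T, B9=T, B9=F
checked all size-1 subsets: none covers 16 outcomes (max 10/16)
checked all size-2 subsets: none covers 16 outcomes (max 15/16)
inputs {1, 3, 4} (size 3) cover everything; no size-3 subset with a lexicographically smaller index list covers all 16

Answer: 1, 3, 4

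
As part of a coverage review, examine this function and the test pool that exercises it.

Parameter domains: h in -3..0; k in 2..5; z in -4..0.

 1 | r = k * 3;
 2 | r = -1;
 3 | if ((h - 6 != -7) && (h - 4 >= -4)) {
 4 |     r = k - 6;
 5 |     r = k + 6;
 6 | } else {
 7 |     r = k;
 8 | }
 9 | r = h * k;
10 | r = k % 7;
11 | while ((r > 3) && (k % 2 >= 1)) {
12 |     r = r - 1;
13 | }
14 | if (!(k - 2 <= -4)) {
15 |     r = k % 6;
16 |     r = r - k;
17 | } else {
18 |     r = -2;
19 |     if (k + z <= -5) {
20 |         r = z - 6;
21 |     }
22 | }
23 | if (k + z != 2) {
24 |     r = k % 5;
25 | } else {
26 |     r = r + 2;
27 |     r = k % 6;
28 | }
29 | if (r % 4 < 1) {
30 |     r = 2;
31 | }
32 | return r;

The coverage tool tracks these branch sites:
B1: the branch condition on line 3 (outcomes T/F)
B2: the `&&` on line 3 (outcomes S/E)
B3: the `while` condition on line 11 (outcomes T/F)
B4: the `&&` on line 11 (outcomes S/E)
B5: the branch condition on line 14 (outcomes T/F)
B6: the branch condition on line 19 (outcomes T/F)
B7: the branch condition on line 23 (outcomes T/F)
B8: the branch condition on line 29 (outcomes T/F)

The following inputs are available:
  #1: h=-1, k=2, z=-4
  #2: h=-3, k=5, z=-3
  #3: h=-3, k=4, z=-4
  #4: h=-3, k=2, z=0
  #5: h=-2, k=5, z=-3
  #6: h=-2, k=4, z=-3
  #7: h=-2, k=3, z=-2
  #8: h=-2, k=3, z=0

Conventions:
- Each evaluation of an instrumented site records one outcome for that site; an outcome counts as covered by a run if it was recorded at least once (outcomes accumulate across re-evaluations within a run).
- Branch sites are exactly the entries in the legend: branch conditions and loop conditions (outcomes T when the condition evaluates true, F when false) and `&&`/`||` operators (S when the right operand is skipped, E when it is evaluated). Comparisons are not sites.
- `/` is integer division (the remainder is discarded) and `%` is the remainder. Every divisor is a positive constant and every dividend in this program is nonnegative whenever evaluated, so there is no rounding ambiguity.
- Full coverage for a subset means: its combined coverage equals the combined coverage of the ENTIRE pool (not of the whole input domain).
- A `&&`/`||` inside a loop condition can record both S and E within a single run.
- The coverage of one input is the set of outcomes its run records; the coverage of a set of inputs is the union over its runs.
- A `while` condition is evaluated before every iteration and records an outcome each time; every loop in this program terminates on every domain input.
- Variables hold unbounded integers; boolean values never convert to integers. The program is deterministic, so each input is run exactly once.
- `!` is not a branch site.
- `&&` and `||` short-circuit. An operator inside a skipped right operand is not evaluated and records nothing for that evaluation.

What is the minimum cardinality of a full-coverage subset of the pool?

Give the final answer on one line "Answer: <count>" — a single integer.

input #1, h=-1, k=2, z=-4: events B2->S, B1->F, B4->S, B3->F, B5->T, B7->T, B8->F; outcomes B1=F, B2=S, B3=F, B4=S, B5=T, B7=T, B8=F
input #2, h=-3, k=5, z=-3: events B2->E, B1->F, B4->E, B3->T, B4->E, B3->T, B4->S, B3->F, B5->T, B7->F, B8->F; outcomes B1=F, B2=E, B3=T, B3=F, B4=S, B4=E, B5=T, B7=F, B8=F
input #3, h=-3, k=4, z=-4: events B2->E, B1->F, B4->E, B3->F, B5->T, B7->T, B8->T; outcomes B1=F, B2=E, B3=F, B4=E, B5=T, B7=T, B8=T
input #4, h=-3, k=2, z=0: events B2->E, B1->F, B4->S, B3->F, B5->T, B7->F, B8->F; outcomes B1=F, B2=E, B3=F, B4=S, B5=T, B7=F, B8=F
input #5, h=-2, k=5, z=-3: events B2->E, B1->F, B4->E, B3->T, B4->E, B3->T, B4->S, B3->F, B5->T, B7->F, B8->F; outcomes B1=F, B2=E, B3=T, B3=F, B4=S, B4=E, B5=T, B7=F, B8=F
input #6, h=-2, k=4, z=-3: events B2->E, B1->F, B4->E, B3->F, B5->T, B7->T, B8->T; outcomes B1=F, B2=E, B3=F, B4=E, B5=T, B7=T, B8=T
input #7, h=-2, k=3, z=-2: events B2->E, B1->F, B4->S, B3->F, B5->T, B7->T, B8->F; outcomes B1=F, B2=E, B3=F, B4=S, B5=T, B7=T, B8=F
input #8, h=-2, k=3, z=0: events B2->E, B1->F, B4->S, B3->F, B5->T, B7->T, B8->F; outcomes B1=F, B2=E, B3=F, B4=S, B5=T, B7=T, B8=F
pool-wide coverage (12 outcomes): B1=F, B2=S, B2=E, B3=T, B3=F, B4=S, B4=E, B5=T, B7=T, B7=F, B8=T, B8=F
size 1 is not enough: best union over all size-1 subsets is 9/12
size 2 is not enough: best union over all size-2 subsets is 11/12
the canonical winner is {1, 2, 3}: size 3, full 12-outcome coverage, earliest index list among size-3 covers

Answer: 3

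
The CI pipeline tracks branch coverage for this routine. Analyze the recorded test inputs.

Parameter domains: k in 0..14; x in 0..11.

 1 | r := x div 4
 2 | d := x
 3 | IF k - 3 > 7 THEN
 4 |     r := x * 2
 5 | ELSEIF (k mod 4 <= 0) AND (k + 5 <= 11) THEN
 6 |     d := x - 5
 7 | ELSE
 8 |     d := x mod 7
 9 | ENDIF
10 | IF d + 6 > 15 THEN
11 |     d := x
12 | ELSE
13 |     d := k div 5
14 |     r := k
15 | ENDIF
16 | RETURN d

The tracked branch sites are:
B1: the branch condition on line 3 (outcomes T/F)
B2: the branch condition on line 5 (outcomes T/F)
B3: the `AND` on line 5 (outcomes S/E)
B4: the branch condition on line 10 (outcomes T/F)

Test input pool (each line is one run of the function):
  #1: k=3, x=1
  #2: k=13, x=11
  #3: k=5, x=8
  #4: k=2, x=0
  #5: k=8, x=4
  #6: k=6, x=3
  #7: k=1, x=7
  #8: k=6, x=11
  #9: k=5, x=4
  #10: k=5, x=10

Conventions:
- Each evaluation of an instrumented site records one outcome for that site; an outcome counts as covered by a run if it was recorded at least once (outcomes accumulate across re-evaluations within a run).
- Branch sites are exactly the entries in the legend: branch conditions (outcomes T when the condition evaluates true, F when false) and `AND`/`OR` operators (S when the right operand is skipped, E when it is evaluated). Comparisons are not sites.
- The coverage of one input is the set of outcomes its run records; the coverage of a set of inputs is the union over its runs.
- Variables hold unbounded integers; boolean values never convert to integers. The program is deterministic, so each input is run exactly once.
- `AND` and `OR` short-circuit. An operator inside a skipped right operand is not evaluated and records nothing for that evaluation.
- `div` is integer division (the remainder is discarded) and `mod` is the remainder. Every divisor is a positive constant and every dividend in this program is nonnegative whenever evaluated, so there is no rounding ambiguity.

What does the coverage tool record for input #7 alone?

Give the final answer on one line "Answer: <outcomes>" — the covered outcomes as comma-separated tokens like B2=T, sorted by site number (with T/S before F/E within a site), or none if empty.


Event log for input #7 (k=1, x=7):
  B1->F, B3->S, B2->F, B4->F
deduplicating events, the covered set is: B1=F, B2=F, B3=S, B4=F
Answer: B1=F, B2=F, B3=S, B4=F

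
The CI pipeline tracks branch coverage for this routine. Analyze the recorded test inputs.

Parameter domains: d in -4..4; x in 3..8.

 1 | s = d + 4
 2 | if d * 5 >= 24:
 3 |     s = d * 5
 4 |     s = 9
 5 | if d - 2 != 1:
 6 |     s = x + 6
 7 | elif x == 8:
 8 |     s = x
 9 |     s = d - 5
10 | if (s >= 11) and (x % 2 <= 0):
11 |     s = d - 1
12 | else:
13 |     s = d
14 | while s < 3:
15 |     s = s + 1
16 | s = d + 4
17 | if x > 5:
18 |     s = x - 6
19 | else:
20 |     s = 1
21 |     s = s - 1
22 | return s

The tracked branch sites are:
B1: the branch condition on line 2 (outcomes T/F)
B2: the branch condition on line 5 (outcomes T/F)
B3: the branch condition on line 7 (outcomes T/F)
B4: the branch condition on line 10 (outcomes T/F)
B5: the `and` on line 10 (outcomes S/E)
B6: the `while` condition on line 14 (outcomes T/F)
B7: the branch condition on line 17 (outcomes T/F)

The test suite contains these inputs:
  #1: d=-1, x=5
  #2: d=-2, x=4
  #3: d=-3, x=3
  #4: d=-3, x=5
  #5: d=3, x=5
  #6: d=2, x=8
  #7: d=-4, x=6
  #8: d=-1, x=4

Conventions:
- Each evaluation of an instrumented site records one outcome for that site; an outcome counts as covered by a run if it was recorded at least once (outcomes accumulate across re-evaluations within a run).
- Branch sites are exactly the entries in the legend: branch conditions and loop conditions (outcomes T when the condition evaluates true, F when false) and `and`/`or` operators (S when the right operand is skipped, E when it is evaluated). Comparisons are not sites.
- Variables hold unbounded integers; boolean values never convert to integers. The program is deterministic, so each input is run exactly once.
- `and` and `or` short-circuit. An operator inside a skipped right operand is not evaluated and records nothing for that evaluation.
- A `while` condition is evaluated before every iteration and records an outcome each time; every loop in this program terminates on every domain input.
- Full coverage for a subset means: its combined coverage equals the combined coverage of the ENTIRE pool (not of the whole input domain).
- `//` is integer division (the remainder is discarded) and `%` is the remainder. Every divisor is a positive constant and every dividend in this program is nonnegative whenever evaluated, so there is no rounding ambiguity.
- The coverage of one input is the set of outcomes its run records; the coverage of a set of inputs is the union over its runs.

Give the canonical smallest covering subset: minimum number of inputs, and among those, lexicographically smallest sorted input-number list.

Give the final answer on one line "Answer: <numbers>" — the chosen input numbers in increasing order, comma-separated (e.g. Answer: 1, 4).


run #1 (d=-1, x=5) runs B1->F, B2->T, B5->E, B4->F, B6->T, B6->T, B6->T, B6->T, B6->F, B7->F; records B1=F, B2=T, B4=F, B5=E, B6=T, B6=F, B7=F
run #2 (d=-2, x=4) runs B1->F, B2->T, B5->S, B4->F, B6->T, B6->T, B6->T, B6->T, B6->T, B6->F, B7->F; records B1=F, B2=T, B4=F, B5=S, B6=T, B6=F, B7=F
run #3 (d=-3, x=3) runs B1->F, B2->T, B5->S, B4->F, B6->T, B6->T, B6->T, B6->T, B6->T, B6->T, B6->F, B7->F; records B1=F, B2=T, B4=F, B5=S, B6=T, B6=F, B7=F
run #4 (d=-3, x=5) runs B1->F, B2->T, B5->E, B4->F, B6->T, B6->T, B6->T, B6->T, B6->T, B6->T, B6->F, B7->F; records B1=F, B2=T, B4=F, B5=E, B6=T, B6=F, B7=F
run #5 (d=3, x=5) runs B1->F, B2->F, B3->F, B5->S, B4->F, B6->F, B7->F; records B1=F, B2=F, B3=F, B4=F, B5=S, B6=F, B7=F
run #6 (d=2, x=8) runs B1->F, B2->T, B5->E, B4->T, B6->T, B6->T, B6->F, B7->T; records B1=F, B2=T, B4=T, B5=E, B6=T, B6=F, B7=T
run #7 (d=-4, x=6) runs B1->F, B2->T, B5->E, B4->T, B6->T, B6->T, B6->T, B6->T, B6->T, B6->T, B6->T, B6->T, B6->F, B7->T; records B1=F, B2=T, B4=T, B5=E, B6=T, B6=F, B7=T
run #8 (d=-1, x=4) runs B1->F, B2->T, B5->S, B4->F, B6->T, B6->T, B6->T, B6->T, B6->F, B7->F; records B1=F, B2=T, B4=F, B5=S, B6=T, B6=F, B7=F
the full pool covers 12 outcomes: B1=F, B2=T, B2=F, B3=F, B4=T, B4=F, B5=S, B5=E, B6=T, B6=F, B7=T, B7=F
every size-1 subset falls short of the 12 outcomes (best: 7/12)
the canonical winner is {5, 6}: size 2, full 12-outcome coverage, earliest index list among size-2 covers
Answer: 5, 6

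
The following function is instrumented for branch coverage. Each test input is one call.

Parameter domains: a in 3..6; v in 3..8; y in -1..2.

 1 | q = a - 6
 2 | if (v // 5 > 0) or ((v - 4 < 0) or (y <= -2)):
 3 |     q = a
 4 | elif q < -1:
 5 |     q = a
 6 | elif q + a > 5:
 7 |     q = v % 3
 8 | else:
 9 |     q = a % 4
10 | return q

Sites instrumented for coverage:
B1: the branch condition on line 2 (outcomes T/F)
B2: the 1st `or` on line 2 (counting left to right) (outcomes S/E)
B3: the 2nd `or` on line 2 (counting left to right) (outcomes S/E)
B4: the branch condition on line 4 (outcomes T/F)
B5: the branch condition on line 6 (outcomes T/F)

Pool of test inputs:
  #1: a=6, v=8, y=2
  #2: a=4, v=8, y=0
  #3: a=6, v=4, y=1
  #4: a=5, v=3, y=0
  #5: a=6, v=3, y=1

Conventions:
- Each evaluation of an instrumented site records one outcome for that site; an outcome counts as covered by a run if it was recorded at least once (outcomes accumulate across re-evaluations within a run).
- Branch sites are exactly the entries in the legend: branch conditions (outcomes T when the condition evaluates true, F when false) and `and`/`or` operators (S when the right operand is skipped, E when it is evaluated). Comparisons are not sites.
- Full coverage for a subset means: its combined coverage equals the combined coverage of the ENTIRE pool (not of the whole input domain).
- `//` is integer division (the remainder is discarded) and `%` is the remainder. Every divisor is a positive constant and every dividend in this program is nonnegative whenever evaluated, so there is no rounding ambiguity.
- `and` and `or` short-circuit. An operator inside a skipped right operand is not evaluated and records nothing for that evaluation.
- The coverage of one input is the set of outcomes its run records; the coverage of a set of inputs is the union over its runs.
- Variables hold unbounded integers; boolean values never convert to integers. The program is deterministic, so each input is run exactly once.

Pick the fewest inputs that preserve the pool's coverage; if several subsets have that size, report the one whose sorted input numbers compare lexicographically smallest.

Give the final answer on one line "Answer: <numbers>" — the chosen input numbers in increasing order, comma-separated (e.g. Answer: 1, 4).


input #1, a=6, v=8, y=2: events B2->S, B1->T; outcomes B1=T, B2=S
input #2, a=4, v=8, y=0: events B2->S, B1->T; outcomes B1=T, B2=S
input #3, a=6, v=4, y=1: events B2->E, B3->E, B1->F, B4->F, B5->T; outcomes B1=F, B2=E, B3=E, B4=F, B5=T
input #4, a=5, v=3, y=0: events B2->E, B3->S, B1->T; outcomes B1=T, B2=E, B3=S
input #5, a=6, v=3, y=1: events B2->E, B3->S, B1->T; outcomes B1=T, B2=E, B3=S
union over all inputs: B1=T, B1=F, B2=S, B2=E, B3=S, B3=E, B4=F, B5=T (8 outcomes)
size 1 is not enough: best union over all size-1 subsets is 5/8
size 2 is not enough: best union over all size-2 subsets is 7/8
the canonical winner is {1, 3, 4}: size 3, full 8-outcome coverage, earliest index list among size-3 covers
Answer: 1, 3, 4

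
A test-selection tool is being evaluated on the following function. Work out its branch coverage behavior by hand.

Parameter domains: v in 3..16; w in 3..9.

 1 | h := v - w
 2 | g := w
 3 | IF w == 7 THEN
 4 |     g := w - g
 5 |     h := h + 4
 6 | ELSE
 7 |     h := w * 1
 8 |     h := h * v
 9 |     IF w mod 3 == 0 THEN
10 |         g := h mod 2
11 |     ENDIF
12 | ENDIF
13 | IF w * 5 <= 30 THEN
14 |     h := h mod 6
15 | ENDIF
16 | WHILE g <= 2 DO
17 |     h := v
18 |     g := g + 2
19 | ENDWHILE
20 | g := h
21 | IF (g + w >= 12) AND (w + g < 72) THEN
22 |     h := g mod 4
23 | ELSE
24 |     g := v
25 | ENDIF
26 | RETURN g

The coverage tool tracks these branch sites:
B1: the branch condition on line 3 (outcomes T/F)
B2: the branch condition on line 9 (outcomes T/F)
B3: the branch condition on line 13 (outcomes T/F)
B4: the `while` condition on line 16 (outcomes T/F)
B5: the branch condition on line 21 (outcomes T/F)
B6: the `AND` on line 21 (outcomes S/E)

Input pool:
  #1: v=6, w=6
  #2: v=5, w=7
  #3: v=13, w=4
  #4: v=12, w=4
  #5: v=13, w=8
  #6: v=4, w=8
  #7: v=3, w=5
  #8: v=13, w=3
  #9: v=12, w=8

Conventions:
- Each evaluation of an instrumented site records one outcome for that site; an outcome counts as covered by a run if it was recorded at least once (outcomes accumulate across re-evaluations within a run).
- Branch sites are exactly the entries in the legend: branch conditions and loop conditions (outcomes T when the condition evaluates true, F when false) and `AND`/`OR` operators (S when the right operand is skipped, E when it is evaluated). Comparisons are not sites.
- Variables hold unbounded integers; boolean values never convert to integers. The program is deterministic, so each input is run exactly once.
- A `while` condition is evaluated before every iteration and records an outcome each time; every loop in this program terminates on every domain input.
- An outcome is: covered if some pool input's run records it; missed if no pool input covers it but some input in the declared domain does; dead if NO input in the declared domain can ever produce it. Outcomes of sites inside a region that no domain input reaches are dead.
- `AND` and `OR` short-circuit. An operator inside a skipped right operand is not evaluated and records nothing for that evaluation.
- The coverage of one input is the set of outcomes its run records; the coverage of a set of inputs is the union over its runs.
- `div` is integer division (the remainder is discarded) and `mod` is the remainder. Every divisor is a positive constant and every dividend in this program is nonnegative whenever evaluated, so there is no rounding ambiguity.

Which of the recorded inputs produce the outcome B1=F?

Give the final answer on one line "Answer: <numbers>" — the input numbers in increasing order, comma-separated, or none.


input #1 (v=6, w=6): produces B1=F
input #2 (v=5, w=7): does not produce B1=F
input #3 (v=13, w=4): produces B1=F
input #4 (v=12, w=4): produces B1=F
input #5 (v=13, w=8): produces B1=F
input #6 (v=4, w=8): produces B1=F
input #7 (v=3, w=5): produces B1=F
input #8 (v=13, w=3): produces B1=F
input #9 (v=12, w=8): produces B1=F
Answer: 1, 3, 4, 5, 6, 7, 8, 9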